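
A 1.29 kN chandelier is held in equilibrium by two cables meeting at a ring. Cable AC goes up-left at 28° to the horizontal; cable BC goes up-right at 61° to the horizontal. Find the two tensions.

T_AC = 0.6255 kN, T_BC = 1.139 kN

ΣF_x = 0: −T_AC·cos28° + T_BC·cos61° = 0 → T_BC = 1.82123·T_AC.
ΣF_y = 0: T_AC·sin28° + T_BC·sin61° = 1.29.
Substitute: T_AC·(0.469472 + 1.82123·0.87462) = 1.29 → T_AC = 0.625498 ≈ 0.6255 kN.
Then T_BC = 1.82123 × 0.625498 = 1.139 kN.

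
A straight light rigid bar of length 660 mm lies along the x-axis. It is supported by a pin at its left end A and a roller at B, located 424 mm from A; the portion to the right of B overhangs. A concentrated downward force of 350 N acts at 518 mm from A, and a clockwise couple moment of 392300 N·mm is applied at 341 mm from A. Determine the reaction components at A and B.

ΣM about A: B_y·424 − 350·518 − 392300 = 0 → B_y = 573600/424 = 1352.83 ≈ 1353 N.
ΣF_y = 0: A_y + 1352.83 − 350 = 0 → A_y = -1003 N.
ΣF_x = 0: no horizontal applied forces, so A_x = 0.

A_x = 0, A_y = -1003 N, B_y = 1353 N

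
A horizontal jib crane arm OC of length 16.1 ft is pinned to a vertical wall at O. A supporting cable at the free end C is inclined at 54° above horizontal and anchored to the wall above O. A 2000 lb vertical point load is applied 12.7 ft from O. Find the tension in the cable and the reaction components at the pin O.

ΣM about O: T·sin54°·16.1 − 2000·12.7 = 0 → T = 25400/(16.1·0.809017) = 1950.07 ≈ 1950 lb.
ΣF_x = 0: O_x − T·cos54° = 0 → O_x = 1950.07 × 0.587785 = 1146 lb.
ΣF_y = 0: O_y + T·sin54° − 2000 = 0 → O_y = 2000 − 1950.07 × 0.809017 = 422.4 lb.

T = 1950 lb, O_x = 1146 lb, O_y = 422.4 lb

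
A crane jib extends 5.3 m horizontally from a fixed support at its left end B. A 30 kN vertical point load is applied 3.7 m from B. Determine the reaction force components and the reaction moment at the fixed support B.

B_x = 0, B_y = 30.00 kN, M_B = 111.0 kN·m

ΣF_x = 0: B_x = 0.
ΣF_y = 0: B_y − 30 = 0 → B_y = 30.00 kN.
ΣM about B: M_B − 30·3.7 = 0 → M_B = 111.0 kN·m.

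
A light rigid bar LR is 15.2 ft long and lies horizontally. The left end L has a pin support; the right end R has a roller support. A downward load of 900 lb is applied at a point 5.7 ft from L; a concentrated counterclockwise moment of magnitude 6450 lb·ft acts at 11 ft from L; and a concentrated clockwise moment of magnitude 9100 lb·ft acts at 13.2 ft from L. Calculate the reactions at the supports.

L_x = 0, L_y = 388.2 lb, R_y = 511.8 lb

Moments about L: R_y·15.2 − 900·5.7 + 6450 − 9100 = 0 → R_y = 7780/15.2 = 511.842 ≈ 511.8 lb.
ΣF_y = 0: L_y + 511.842 − 900 = 0 → L_y = 388.2 lb.
ΣF_x = 0: no horizontal applied forces, so L_x = 0.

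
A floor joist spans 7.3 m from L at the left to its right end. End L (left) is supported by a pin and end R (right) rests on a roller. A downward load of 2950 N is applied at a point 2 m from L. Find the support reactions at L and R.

L_x = 0, L_y = 2142 N, R_y = 808.2 N

Moments about L: R_y·7.3 − 2950·2 = 0 → R_y = 5900/7.3 = 808.219 ≈ 808.2 N.
ΣF_y = 0: L_y + 808.219 − 2950 = 0 → L_y = 2142 N.
ΣF_x = 0: no horizontal applied forces, so L_x = 0.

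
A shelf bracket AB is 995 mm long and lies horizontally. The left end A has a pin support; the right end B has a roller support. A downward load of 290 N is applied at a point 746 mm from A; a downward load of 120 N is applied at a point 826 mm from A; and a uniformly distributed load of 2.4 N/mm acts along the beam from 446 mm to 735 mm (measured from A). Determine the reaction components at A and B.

A_x = 0, A_y = 374.9 N, B_y = 728.7 N

Resultant of the distributed load: 2.4 × 289 = 693.6 N at 590.5 mm from A.
Taking moments about A: B_y·995 − 290·746 − 120·826 − (2.4·289)·590.5 = 0 → B_y = 725030.8/995 = 728.674 ≈ 728.7 N.
ΣF_y = 0: A_y + 728.674 − 290 − 120 − 2.4·289 = 0 → A_y = 374.9 N.
ΣF_x = 0: no horizontal applied forces, so A_x = 0.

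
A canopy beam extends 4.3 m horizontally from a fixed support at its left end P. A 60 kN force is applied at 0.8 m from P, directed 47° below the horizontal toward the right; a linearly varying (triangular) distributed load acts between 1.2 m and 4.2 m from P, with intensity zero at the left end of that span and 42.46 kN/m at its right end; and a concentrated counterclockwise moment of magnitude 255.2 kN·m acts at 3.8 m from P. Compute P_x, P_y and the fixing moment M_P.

Resultant of the triangular load: ½ × 42.46 × 3 = 63.69 kN, acting at 3.2 m from P (one-third of the span from the peak).
ΣF_x = 0: P_x + 60·cos47° = 0 → P_x = -40.92 kN.
ΣF_y = 0: P_y − 60·sin47° − ½·42.46·3 = 0 → P_y = 107.6 kN.
ΣM about P: M_P − 60·sin47°·0.8 − (½·42.46·3)·3.2 + 255.2 = 0 → M_P = -16.29 kN·m.

P_x = -40.92 kN, P_y = 107.6 kN, M_P = -16.29 kN·m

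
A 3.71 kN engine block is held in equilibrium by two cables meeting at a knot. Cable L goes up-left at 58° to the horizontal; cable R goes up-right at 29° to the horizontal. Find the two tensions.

T_L = 3.249 kN, T_R = 1.969 kN

ΣF_x = 0: −T_L·cos58° + T_R·cos29° = 0 → T_R = 0.605885·T_L.
ΣF_y = 0: T_L·sin58° + T_R·sin29° = 3.71.
Substitute: T_L·(0.848048 + 0.605885·0.48481) = 3.71 → T_L = 3.24929 ≈ 3.249 kN.
Then T_R = 0.605885 × 3.24929 = 1.969 kN.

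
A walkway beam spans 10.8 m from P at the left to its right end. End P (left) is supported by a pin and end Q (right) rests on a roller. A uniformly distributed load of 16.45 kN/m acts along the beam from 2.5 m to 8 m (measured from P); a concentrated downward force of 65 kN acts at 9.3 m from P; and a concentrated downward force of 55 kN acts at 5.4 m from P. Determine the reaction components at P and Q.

Resultant of the distributed load: 16.45 × 5.5 = 90.475 kN at 5.25 m from P.
Moments about P: Q_y·10.8 − (16.45·5.5)·5.25 − 65·9.3 − 55·5.4 = 0 → Q_y = 1376.49375/10.8 = 127.453 ≈ 127.5 kN.
ΣF_y = 0: P_y + 127.453 − 16.45·5.5 − 65 − 55 = 0 → P_y = 83.02 kN.
ΣF_x = 0: no horizontal applied forces, so P_x = 0.

P_x = 0, P_y = 83.02 kN, Q_y = 127.5 kN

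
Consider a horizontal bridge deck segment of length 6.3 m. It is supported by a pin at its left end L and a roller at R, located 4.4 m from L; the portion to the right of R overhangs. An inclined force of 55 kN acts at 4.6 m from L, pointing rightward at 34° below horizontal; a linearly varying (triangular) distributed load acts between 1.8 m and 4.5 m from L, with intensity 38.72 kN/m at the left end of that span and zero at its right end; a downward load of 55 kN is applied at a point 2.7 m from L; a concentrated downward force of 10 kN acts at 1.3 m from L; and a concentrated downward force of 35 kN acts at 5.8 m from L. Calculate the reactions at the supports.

L_x = -45.60 kN, L_y = 35.96 kN, R_y = 147.1 kN

Resultant of the triangular load: ½ × 38.72 × 2.7 = 52.272 kN, acting at 2.7 m from L (one-third of the span from the peak).
Taking moments about L: R_y·4.4 − 55·sin34°·4.6 − (½·38.72·2.7)·2.7 − 55·2.7 − 10·1.3 − 35·5.8 = 0 → R_y = 647.11/4.4 = 147.07 ≈ 147.1 kN.
ΣF_y = 0: L_y + 147.07 − 55·sin34° − ½·38.72·2.7 − 55 − 10 − 35 = 0 → L_y = 35.96 kN.
ΣF_x = 0: L_x + 55·cos34° = 0 → L_x = -45.60 kN.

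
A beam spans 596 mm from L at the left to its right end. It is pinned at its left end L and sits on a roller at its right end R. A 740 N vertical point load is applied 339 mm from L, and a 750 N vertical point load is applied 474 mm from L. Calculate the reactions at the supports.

L_x = 0, L_y = 472.6 N, R_y = 1017 N

ΣM about L: R_y·596 − 740·339 − 750·474 = 0 → R_y = 606360/596 = 1017.38 ≈ 1017 N.
ΣF_y = 0: L_y + 1017.38 − 740 − 750 = 0 → L_y = 472.6 N.
ΣF_x = 0: no horizontal applied forces, so L_x = 0.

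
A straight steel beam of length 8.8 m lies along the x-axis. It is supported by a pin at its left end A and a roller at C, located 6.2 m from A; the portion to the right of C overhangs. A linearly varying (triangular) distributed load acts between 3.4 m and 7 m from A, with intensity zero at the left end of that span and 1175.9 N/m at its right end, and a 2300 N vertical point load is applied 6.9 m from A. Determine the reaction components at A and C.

Resultant of the triangular load: ½ × 1175.9 × 3.6 = 2116.62 N, acting at 5.8 m from A (one-third of the span from the peak).
ΣM about A: C_y·6.2 − (½·1175.9·3.6)·5.8 − 2300·6.9 = 0 → C_y = 28146.396/6.2 = 4539.74 ≈ 4540 N.
ΣF_y = 0: A_y + 4539.74 − ½·1175.9·3.6 − 2300 = 0 → A_y = -123.1 N.
ΣF_x = 0: no horizontal applied forces, so A_x = 0.

A_x = 0, A_y = -123.1 N, C_y = 4540 N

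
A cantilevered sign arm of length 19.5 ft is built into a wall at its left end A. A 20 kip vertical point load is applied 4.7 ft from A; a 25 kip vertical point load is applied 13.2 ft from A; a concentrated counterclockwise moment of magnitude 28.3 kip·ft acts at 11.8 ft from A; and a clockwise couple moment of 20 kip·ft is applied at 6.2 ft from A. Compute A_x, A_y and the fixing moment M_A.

ΣF_x = 0: A_x = 0.
ΣF_y = 0: A_y − 20 − 25 = 0 → A_y = 45.00 kip.
ΣM about A: M_A − 20·4.7 − 25·13.2 + 28.3 − 20 = 0 → M_A = 415.7 kip·ft.

A_x = 0, A_y = 45.00 kip, M_A = 415.7 kip·ft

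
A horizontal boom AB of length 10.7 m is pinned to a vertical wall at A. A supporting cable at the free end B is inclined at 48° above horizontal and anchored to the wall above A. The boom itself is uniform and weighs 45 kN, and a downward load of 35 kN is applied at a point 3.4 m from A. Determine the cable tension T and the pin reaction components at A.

T = 45.24 kN, A_x = 30.27 kN, A_y = 46.38 kN

ΣM about A: T·sin48°·10.7 − 45·5.35 − 35·3.4 = 0 → T = 359.75/(10.7·0.743145) = 45.2422 ≈ 45.24 kN.
ΣF_x = 0: A_x − T·cos48° = 0 → A_x = 45.2422 × 0.669131 = 30.27 kN.
ΣF_y = 0: A_y + T·sin48° − 45 − 35 = 0 → A_y = 80 − 45.2422 × 0.743145 = 46.38 kN.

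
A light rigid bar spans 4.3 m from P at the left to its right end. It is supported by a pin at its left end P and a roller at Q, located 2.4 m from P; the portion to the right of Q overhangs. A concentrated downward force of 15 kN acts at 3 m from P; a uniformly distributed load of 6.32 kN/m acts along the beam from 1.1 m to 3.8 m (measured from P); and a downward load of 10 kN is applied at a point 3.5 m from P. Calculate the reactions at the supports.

P_x = 0, P_y = -8.689 kN, Q_y = 50.75 kN

Resultant of the distributed load: 6.32 × 2.7 = 17.064 kN at 2.45 m from P.
Taking moments about P: Q_y·2.4 − 15·3 − (6.32·2.7)·2.45 − 10·3.5 = 0 → Q_y = 121.8068/2.4 = 50.7528 ≈ 50.75 kN.
ΣF_y = 0: P_y + 50.7528 − 15 − 6.32·2.7 − 10 = 0 → P_y = -8.689 kN.
ΣF_x = 0: no horizontal applied forces, so P_x = 0.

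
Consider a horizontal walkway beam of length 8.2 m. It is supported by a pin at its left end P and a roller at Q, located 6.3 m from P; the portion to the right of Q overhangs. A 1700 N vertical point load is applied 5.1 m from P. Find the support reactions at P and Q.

P_x = 0, P_y = 323.8 N, Q_y = 1376 N

Taking moments about P: Q_y·6.3 − 1700·5.1 = 0 → Q_y = 8670/6.3 = 1376.19 ≈ 1376 N.
ΣF_y = 0: P_y + 1376.19 − 1700 = 0 → P_y = 323.8 N.
ΣF_x = 0: no horizontal applied forces, so P_x = 0.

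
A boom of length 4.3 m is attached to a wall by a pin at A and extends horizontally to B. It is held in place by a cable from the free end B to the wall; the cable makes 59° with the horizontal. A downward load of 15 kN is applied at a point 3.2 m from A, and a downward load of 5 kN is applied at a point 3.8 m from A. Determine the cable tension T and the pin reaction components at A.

T = 18.18 kN, A_x = 9.362 kN, A_y = 4.419 kN

ΣM about A: T·sin59°·4.3 − 15·3.2 − 5·3.8 = 0 → T = 67/(4.3·0.857167) = 18.1778 ≈ 18.18 kN.
ΣF_x = 0: A_x − T·cos59° = 0 → A_x = 18.1778 × 0.515038 = 9.362 kN.
ΣF_y = 0: A_y + T·sin59° − 15 − 5 = 0 → A_y = 20 − 18.1778 × 0.857167 = 4.419 kN.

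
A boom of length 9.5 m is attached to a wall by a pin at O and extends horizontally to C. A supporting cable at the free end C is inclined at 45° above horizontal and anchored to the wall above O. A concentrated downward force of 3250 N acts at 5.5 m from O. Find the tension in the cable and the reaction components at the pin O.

T = 2661 N, O_x = 1882 N, O_y = 1368 N

ΣM about O: T·sin45°·9.5 − 3250·5.5 = 0 → T = 17875/(9.5·0.707107) = 2660.95 ≈ 2661 N.
ΣF_x = 0: O_x − T·cos45° = 0 → O_x = 2660.95 × 0.707107 = 1882 N.
ΣF_y = 0: O_y + T·sin45° − 3250 = 0 → O_y = 3250 − 2660.95 × 0.707107 = 1368 N.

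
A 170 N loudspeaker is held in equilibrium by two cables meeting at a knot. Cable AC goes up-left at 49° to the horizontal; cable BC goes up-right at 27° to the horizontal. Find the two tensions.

T_AC = 156.1 N, T_BC = 114.9 N

ΣF_x = 0: −T_AC·cos49° + T_BC·cos27° = 0 → T_BC = 0.736312·T_AC.
ΣF_y = 0: T_AC·sin49° + T_BC·sin27° = 170.
Substitute: T_AC·(0.75471 + 0.736312·0.45399) = 170 → T_AC = 156.108 ≈ 156.1 N.
Then T_BC = 0.736312 × 156.108 = 114.9 N.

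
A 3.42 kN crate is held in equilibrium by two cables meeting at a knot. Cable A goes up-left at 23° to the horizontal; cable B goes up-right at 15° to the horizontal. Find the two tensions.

ΣF_x = 0: −T_A·cos23° + T_B·cos15° = 0 → T_B = 0.952977·T_A.
ΣF_y = 0: T_A·sin23° + T_B·sin15° = 3.42.
Substitute: T_A·(0.390731 + 0.952977·0.258819) = 3.42 → T_A = 5.36572 ≈ 5.366 kN.
Then T_B = 0.952977 × 5.36572 = 5.113 kN.

T_A = 5.366 kN, T_B = 5.113 kN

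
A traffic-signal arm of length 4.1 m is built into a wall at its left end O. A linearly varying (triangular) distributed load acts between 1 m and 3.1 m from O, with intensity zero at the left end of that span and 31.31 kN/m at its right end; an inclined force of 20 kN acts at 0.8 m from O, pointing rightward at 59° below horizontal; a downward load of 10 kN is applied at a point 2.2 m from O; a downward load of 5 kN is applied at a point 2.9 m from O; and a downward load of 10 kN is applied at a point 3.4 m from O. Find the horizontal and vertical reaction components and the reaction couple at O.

Resultant of the triangular load: ½ × 31.31 × 2.1 = 32.8755 kN, acting at 2.4 m from O (one-third of the span from the peak).
ΣF_x = 0: O_x + 20·cos59° = 0 → O_x = -10.30 kN.
ΣF_y = 0: O_y − ½·31.31·2.1 − 20·sin59° − 10 − 5 − 10 = 0 → O_y = 75.02 kN.
ΣM about O: M_O − (½·31.31·2.1)·2.4 − 20·sin59°·0.8 − 10·2.2 − 5·2.9 − 10·3.4 = 0 → M_O = 163.1 kN·m.

O_x = -10.30 kN, O_y = 75.02 kN, M_O = 163.1 kN·m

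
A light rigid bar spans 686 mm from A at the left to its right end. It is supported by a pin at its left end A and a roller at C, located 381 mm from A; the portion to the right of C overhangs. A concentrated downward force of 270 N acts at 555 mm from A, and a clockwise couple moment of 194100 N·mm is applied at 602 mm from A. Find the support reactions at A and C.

Taking moments about A: C_y·381 − 270·555 − 194100 = 0 → C_y = 343950/381 = 902.756 ≈ 902.8 N.
ΣF_y = 0: A_y + 902.756 − 270 = 0 → A_y = -632.8 N.
ΣF_x = 0: no horizontal applied forces, so A_x = 0.

A_x = 0, A_y = -632.8 N, C_y = 902.8 N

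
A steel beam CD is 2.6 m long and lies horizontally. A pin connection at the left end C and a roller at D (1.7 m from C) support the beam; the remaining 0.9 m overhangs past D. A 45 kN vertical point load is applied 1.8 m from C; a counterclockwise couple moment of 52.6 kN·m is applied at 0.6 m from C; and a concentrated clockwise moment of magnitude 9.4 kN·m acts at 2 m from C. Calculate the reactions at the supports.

Moments about C: D_y·1.7 − 45·1.8 + 52.6 − 9.4 = 0 → D_y = 37.8/1.7 = 22.2353 ≈ 22.24 kN.
ΣF_y = 0: C_y + 22.2353 − 45 = 0 → C_y = 22.76 kN.
ΣF_x = 0: no horizontal applied forces, so C_x = 0.

C_x = 0, C_y = 22.76 kN, D_y = 22.24 kN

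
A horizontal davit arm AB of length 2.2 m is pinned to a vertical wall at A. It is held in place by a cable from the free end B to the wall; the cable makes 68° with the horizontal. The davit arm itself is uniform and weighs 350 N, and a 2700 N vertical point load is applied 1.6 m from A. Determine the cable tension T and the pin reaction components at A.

T = 2307 N, A_x = 864.1 N, A_y = 911.4 N

ΣM about A: T·sin68°·2.2 − 350·1.1 − 2700·1.6 = 0 → T = 4705/(2.2·0.927184) = 2306.59 ≈ 2307 N.
ΣF_x = 0: A_x − T·cos68° = 0 → A_x = 2306.59 × 0.374607 = 864.1 N.
ΣF_y = 0: A_y + T·sin68° − 350 − 2700 = 0 → A_y = 3050 − 2306.59 × 0.927184 = 911.4 N.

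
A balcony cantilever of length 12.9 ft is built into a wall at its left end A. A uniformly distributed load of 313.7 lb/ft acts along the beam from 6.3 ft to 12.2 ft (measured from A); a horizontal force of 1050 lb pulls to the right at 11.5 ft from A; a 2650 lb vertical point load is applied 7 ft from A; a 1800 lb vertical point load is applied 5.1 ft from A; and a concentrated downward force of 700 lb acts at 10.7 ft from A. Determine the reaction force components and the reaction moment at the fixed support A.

Resultant of the distributed load: 313.7 × 5.9 = 1850.83 lb at 9.25 ft from A.
ΣF_x = 0: A_x + 1050 = 0 → A_x = -1050 lb.
ΣF_y = 0: A_y − 313.7·5.9 − 2650 − 1800 − 700 = 0 → A_y = 7001 lb.
ΣM about A: M_A − (313.7·5.9)·9.25 − 2650·7 − 1800·5.1 − 700·10.7 = 0 → M_A = 52340 lb·ft.

A_x = -1050 lb, A_y = 7001 lb, M_A = 52340 lb·ft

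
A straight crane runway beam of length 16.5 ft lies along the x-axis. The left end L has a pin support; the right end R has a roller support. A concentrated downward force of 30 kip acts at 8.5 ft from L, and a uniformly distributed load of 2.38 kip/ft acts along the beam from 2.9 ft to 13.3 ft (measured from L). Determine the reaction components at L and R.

L_x = 0, L_y = 27.15 kip, R_y = 27.61 kip

Resultant of the distributed load: 2.38 × 10.4 = 24.752 kip at 8.1 ft from L.
Taking moments about L: R_y·16.5 − 30·8.5 − (2.38·10.4)·8.1 = 0 → R_y = 455.4912/16.5 = 27.6055 ≈ 27.61 kip.
ΣF_y = 0: L_y + 27.6055 − 30 − 2.38·10.4 = 0 → L_y = 27.15 kip.
ΣF_x = 0: no horizontal applied forces, so L_x = 0.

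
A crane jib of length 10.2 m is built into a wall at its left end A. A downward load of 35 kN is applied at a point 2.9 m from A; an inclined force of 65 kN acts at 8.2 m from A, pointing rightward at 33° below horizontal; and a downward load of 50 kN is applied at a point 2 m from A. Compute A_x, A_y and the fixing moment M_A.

A_x = -54.51 kN, A_y = 120.4 kN, M_A = 491.8 kN·m

ΣF_x = 0: A_x + 65·cos33° = 0 → A_x = -54.51 kN.
ΣF_y = 0: A_y − 35 − 65·sin33° − 50 = 0 → A_y = 120.4 kN.
ΣM about A: M_A − 35·2.9 − 65·sin33°·8.2 − 50·2 = 0 → M_A = 491.8 kN·m.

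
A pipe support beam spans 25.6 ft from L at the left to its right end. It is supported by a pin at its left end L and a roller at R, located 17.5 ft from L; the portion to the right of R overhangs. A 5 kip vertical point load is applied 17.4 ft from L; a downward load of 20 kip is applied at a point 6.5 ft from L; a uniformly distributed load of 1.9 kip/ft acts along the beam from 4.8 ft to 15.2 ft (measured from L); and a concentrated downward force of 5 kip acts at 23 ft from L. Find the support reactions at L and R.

L_x = 0, L_y = 19.50 kip, R_y = 30.26 kip

Resultant of the distributed load: 1.9 × 10.4 = 19.76 kip at 10 ft from L.
Taking moments about L: R_y·17.5 − 5·17.4 − 20·6.5 − (1.9·10.4)·10 − 5·23 = 0 → R_y = 529.6/17.5 = 30.2629 ≈ 30.26 kip.
ΣF_y = 0: L_y + 30.2629 − 5 − 20 − 1.9·10.4 − 5 = 0 → L_y = 19.50 kip.
ΣF_x = 0: no horizontal applied forces, so L_x = 0.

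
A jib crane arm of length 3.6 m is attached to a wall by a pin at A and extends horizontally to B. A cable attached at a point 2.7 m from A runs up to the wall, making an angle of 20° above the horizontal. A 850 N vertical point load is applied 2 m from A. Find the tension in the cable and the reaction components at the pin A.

ΣM about A: T·sin20°·2.7 − 850·2 = 0 → T = 1700/(2.7·0.34202) = 1840.91 ≈ 1841 N.
ΣF_x = 0: A_x − T·cos20° = 0 → A_x = 1840.91 × 0.939693 = 1730 N.
ΣF_y = 0: A_y + T·sin20° − 850 = 0 → A_y = 850 − 1840.91 × 0.34202 = 220.4 N.

T = 1841 N, A_x = 1730 N, A_y = 220.4 N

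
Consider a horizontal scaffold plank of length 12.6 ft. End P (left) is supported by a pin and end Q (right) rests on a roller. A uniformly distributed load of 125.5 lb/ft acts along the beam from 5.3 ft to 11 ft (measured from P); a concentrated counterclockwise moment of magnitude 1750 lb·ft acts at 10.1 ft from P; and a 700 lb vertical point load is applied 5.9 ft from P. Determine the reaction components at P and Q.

P_x = 0, P_y = 763.8 lb, Q_y = 651.6 lb

Resultant of the distributed load: 125.5 × 5.7 = 715.35 lb at 8.15 ft from P.
ΣM about P: Q_y·12.6 − (125.5·5.7)·8.15 + 1750 − 700·5.9 = 0 → Q_y = 8210.1025/12.6 = 651.595 ≈ 651.6 lb.
ΣF_y = 0: P_y + 651.595 − 125.5·5.7 − 700 = 0 → P_y = 763.8 lb.
ΣF_x = 0: no horizontal applied forces, so P_x = 0.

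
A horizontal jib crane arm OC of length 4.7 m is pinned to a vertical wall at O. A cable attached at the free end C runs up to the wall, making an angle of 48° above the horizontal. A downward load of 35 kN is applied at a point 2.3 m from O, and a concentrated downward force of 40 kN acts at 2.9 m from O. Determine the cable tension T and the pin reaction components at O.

T = 56.26 kN, O_x = 37.64 kN, O_y = 33.19 kN

ΣM about O: T·sin48°·4.7 − 35·2.3 − 40·2.9 = 0 → T = 196.5/(4.7·0.743145) = 56.2589 ≈ 56.26 kN.
ΣF_x = 0: O_x − T·cos48° = 0 → O_x = 56.2589 × 0.669131 = 37.64 kN.
ΣF_y = 0: O_y + T·sin48° − 35 − 40 = 0 → O_y = 75 − 56.2589 × 0.743145 = 33.19 kN.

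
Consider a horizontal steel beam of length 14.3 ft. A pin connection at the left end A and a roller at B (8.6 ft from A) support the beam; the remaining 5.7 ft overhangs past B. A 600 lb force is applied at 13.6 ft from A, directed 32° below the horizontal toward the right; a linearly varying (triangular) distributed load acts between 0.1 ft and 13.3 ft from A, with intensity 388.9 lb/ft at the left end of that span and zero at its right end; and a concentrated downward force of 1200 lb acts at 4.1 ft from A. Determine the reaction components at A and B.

Resultant of the triangular load: ½ × 388.9 × 13.2 = 2566.74 lb, acting at 4.5 ft from A (one-third of the span from the peak).
Taking moments about A: B_y·8.6 − 600·sin32°·13.6 − (½·388.9·13.2)·4.5 − 1200·4.1 = 0 → B_y = 20794.5/8.6 = 2417.97 ≈ 2418 lb.
ΣF_y = 0: A_y + 2417.97 − 600·sin32° − ½·388.9·13.2 − 1200 = 0 → A_y = 1667 lb.
ΣF_x = 0: A_x + 600·cos32° = 0 → A_x = -508.8 lb.

A_x = -508.8 lb, A_y = 1667 lb, B_y = 2418 lb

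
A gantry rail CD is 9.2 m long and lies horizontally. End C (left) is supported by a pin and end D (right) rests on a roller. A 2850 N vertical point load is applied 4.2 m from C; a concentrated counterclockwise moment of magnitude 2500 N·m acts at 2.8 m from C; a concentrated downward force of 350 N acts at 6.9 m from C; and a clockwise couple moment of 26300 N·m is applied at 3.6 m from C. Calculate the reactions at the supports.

Moments about C: D_y·9.2 − 2850·4.2 + 2500 − 350·6.9 − 26300 = 0 → D_y = 38185/9.2 = 4150.54 ≈ 4151 N.
ΣF_y = 0: C_y + 4150.54 − 2850 − 350 = 0 → C_y = -950.5 N.
ΣF_x = 0: no horizontal applied forces, so C_x = 0.

C_x = 0, C_y = -950.5 N, D_y = 4151 N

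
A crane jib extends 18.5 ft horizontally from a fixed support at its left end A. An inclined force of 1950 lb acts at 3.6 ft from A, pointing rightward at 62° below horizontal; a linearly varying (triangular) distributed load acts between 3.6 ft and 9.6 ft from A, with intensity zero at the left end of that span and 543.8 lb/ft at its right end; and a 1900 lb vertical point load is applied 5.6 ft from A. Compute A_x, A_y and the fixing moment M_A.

Resultant of the triangular load: ½ × 543.8 × 6 = 1631.4 lb, acting at 7.6 ft from A (one-third of the span from the peak).
ΣF_x = 0: A_x + 1950·cos62° = 0 → A_x = -915.5 lb.
ΣF_y = 0: A_y − 1950·sin62° − ½·543.8·6 − 1900 = 0 → A_y = 5253 lb.
ΣM about A: M_A − 1950·sin62°·3.6 − (½·543.8·6)·7.6 − 1900·5.6 = 0 → M_A = 29240 lb·ft.

A_x = -915.5 lb, A_y = 5253 lb, M_A = 29240 lb·ft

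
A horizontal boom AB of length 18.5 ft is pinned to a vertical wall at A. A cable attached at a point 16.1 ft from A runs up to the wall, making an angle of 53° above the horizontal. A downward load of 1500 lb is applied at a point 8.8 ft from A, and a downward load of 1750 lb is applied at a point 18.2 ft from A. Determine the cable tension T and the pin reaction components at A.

T = 3504 lb, A_x = 2109 lb, A_y = 451.9 lb

ΣM about A: T·sin53°·16.1 − 1500·8.8 − 1750·18.2 = 0 → T = 45050/(16.1·0.798636) = 3503.64 ≈ 3504 lb.
ΣF_x = 0: A_x − T·cos53° = 0 → A_x = 3503.64 × 0.601815 = 2109 lb.
ΣF_y = 0: A_y + T·sin53° − 1500 − 1750 = 0 → A_y = 3250 − 3503.64 × 0.798636 = 451.9 lb.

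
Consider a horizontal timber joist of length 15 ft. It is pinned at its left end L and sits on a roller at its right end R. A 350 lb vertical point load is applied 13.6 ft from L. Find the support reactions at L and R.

Moments about L: R_y·15 − 350·13.6 = 0 → R_y = 4760/15 = 317.333 ≈ 317.3 lb.
ΣF_y = 0: L_y + 317.333 − 350 = 0 → L_y = 32.67 lb.
ΣF_x = 0: no horizontal applied forces, so L_x = 0.

L_x = 0, L_y = 32.67 lb, R_y = 317.3 lb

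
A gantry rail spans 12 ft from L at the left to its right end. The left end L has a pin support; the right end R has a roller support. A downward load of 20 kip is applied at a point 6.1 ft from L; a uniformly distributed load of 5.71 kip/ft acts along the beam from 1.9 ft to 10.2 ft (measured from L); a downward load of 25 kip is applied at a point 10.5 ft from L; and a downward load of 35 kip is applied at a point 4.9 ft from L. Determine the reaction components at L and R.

Resultant of the distributed load: 5.71 × 8.3 = 47.393 kip at 6.05 ft from L.
Moments about L: R_y·12 − 20·6.1 − (5.71·8.3)·6.05 − 25·10.5 − 35·4.9 = 0 → R_y = 842.72765/12 = 70.2273 ≈ 70.23 kip.
ΣF_y = 0: L_y + 70.2273 − 20 − 5.71·8.3 − 25 − 35 = 0 → L_y = 57.17 kip.
ΣF_x = 0: no horizontal applied forces, so L_x = 0.

L_x = 0, L_y = 57.17 kip, R_y = 70.23 kip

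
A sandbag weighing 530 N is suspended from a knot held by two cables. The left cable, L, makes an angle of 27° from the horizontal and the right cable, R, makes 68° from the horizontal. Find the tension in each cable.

ΣF_x = 0: −T_L·cos27° + T_R·cos68° = 0 → T_R = 2.37851·T_L.
ΣF_y = 0: T_L·sin27° + T_R·sin68° = 530.
Substitute: T_L·(0.45399 + 2.37851·0.927184) = 530 → T_L = 199.3 N.
Then T_R = 2.37851 × 199.3 = 474.0 N.

T_L = 199.3 N, T_R = 474.0 N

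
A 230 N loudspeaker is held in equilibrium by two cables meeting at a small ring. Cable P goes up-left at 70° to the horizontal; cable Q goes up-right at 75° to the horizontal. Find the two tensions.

T_P = 103.8 N, T_Q = 137.1 N

ΣF_x = 0: −T_P·cos70° + T_Q·cos75° = 0 → T_Q = 1.32146·T_P.
ΣF_y = 0: T_P·sin70° + T_Q·sin75° = 230.
Substitute: T_P·(0.939693 + 1.32146·0.965926) = 230 → T_P = 103.785 ≈ 103.8 N.
Then T_Q = 1.32146 × 103.785 = 137.1 N.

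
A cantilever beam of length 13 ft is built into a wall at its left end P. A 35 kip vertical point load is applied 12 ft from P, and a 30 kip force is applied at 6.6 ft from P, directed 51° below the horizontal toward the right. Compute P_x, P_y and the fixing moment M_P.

P_x = -18.88 kip, P_y = 58.31 kip, M_P = 573.9 kip·ft

ΣF_x = 0: P_x + 30·cos51° = 0 → P_x = -18.88 kip.
ΣF_y = 0: P_y − 35 − 30·sin51° = 0 → P_y = 58.31 kip.
ΣM about P: M_P − 35·12 − 30·sin51°·6.6 = 0 → M_P = 573.9 kip·ft.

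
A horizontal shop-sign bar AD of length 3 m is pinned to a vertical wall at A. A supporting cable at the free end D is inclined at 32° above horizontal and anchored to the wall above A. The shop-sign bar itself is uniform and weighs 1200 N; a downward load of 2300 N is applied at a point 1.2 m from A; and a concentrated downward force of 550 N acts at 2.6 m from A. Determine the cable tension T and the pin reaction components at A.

ΣM about A: T·sin32°·3 − 1200·1.5 − 2300·1.2 − 550·2.6 = 0 → T = 5990/(3·0.529919) = 3767.87 ≈ 3768 N.
ΣF_x = 0: A_x − T·cos32° = 0 → A_x = 3767.87 × 0.848048 = 3195 N.
ΣF_y = 0: A_y + T·sin32° − 1200 − 2300 − 550 = 0 → A_y = 4050 − 3767.87 × 0.529919 = 2053 N.

T = 3768 N, A_x = 3195 N, A_y = 2053 N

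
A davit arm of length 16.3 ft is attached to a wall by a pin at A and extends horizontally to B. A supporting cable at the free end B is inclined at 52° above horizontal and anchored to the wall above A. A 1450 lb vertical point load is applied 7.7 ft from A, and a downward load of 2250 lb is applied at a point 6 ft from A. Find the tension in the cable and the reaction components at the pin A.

T = 1920 lb, A_x = 1182 lb, A_y = 2187 lb

ΣM about A: T·sin52°·16.3 − 1450·7.7 − 2250·6 = 0 → T = 24665/(16.3·0.788011) = 1920.27 ≈ 1920 lb.
ΣF_x = 0: A_x − T·cos52° = 0 → A_x = 1920.27 × 0.615661 = 1182 lb.
ΣF_y = 0: A_y + T·sin52° − 1450 − 2250 = 0 → A_y = 3700 − 1920.27 × 0.788011 = 2187 lb.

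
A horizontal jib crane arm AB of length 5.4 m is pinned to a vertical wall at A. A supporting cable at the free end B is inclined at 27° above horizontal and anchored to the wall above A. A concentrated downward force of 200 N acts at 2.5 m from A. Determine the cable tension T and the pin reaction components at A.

T = 204.0 N, A_x = 181.7 N, A_y = 107.4 N

ΣM about A: T·sin27°·5.4 − 200·2.5 = 0 → T = 500/(5.4·0.45399) = 203.953 ≈ 204.0 N.
ΣF_x = 0: A_x − T·cos27° = 0 → A_x = 203.953 × 0.891007 = 181.7 N.
ΣF_y = 0: A_y + T·sin27° − 200 = 0 → A_y = 200 − 203.953 × 0.45399 = 107.4 N.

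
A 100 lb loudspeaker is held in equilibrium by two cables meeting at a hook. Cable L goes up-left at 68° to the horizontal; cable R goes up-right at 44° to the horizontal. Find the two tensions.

T_L = 77.58 lb, T_R = 40.40 lb

ΣF_x = 0: −T_L·cos68° + T_R·cos44° = 0 → T_R = 0.520764·T_L.
ΣF_y = 0: T_L·sin68° + T_R·sin44° = 100.
Substitute: T_L·(0.927184 + 0.520764·0.694658) = 100 → T_L = 77.5833 ≈ 77.58 lb.
Then T_R = 0.520764 × 77.5833 = 40.40 lb.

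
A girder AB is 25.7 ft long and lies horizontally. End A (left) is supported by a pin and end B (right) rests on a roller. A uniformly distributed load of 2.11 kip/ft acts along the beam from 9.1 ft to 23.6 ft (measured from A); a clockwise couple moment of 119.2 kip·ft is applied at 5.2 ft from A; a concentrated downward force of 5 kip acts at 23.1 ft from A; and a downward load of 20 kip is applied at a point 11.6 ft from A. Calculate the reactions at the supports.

Resultant of the distributed load: 2.11 × 14.5 = 30.595 kip at 16.35 ft from A.
Moments about A: B_y·25.7 − (2.11·14.5)·16.35 − 119.2 − 5·23.1 − 20·11.6 = 0 → B_y = 966.92825/25.7 = 37.6237 ≈ 37.62 kip.
ΣF_y = 0: A_y + 37.6237 − 2.11·14.5 − 5 − 20 = 0 → A_y = 17.97 kip.
ΣF_x = 0: no horizontal applied forces, so A_x = 0.

A_x = 0, A_y = 17.97 kip, B_y = 37.62 kip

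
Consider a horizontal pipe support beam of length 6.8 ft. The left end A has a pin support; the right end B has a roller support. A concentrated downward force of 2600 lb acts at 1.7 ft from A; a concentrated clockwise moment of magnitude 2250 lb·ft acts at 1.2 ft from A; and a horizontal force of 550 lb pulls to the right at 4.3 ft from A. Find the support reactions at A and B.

Taking moments about A: B_y·6.8 − 2600·1.7 − 2250 = 0 → B_y = 6670/6.8 = 980.882 ≈ 980.9 lb.
ΣF_y = 0: A_y + 980.882 − 2600 = 0 → A_y = 1619 lb.
ΣF_x = 0: A_x + 550 = 0 → A_x = -550.0 lb.

A_x = -550.0 lb, A_y = 1619 lb, B_y = 980.9 lb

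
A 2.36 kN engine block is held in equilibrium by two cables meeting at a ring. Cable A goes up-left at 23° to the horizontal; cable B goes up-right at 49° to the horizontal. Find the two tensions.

ΣF_x = 0: −T_A·cos23° + T_B·cos49° = 0 → T_B = 1.40308·T_A.
ΣF_y = 0: T_A·sin23° + T_B·sin49° = 2.36.
Substitute: T_A·(0.390731 + 1.40308·0.75471) = 2.36 → T_A = 1.62798 ≈ 1.628 kN.
Then T_B = 1.40308 × 1.62798 = 2.284 kN.

T_A = 1.628 kN, T_B = 2.284 kN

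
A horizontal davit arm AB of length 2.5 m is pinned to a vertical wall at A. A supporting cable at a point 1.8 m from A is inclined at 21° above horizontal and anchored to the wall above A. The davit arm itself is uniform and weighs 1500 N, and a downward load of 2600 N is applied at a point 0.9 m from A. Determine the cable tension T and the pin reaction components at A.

ΣM about A: T·sin21°·1.8 − 1500·1.25 − 2600·0.9 = 0 → T = 4215/(1.8·0.358368) = 6534.25 ≈ 6534 N.
ΣF_x = 0: A_x − T·cos21° = 0 → A_x = 6534.25 × 0.93358 = 6100 N.
ΣF_y = 0: A_y + T·sin21° − 1500 − 2600 = 0 → A_y = 4100 − 6534.25 × 0.358368 = 1758 N.

T = 6534 N, A_x = 6100 N, A_y = 1758 N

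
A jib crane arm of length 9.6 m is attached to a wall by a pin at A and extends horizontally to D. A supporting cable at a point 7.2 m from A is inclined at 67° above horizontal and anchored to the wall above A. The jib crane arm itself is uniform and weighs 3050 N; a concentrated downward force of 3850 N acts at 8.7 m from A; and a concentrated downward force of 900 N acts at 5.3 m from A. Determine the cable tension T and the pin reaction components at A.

T = 7982 N, A_x = 3119 N, A_y = 452.1 N

ΣM about A: T·sin67°·7.2 − 3050·4.8 − 3850·8.7 − 900·5.3 = 0 → T = 52905/(7.2·0.920505) = 7982.48 ≈ 7982 N.
ΣF_x = 0: A_x − T·cos67° = 0 → A_x = 7982.48 × 0.390731 = 3119 N.
ΣF_y = 0: A_y + T·sin67° − 3050 − 3850 − 900 = 0 → A_y = 7800 − 7982.48 × 0.920505 = 452.1 N.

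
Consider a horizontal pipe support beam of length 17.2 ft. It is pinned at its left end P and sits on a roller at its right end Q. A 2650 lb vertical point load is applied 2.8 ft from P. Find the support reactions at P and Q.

P_x = 0, P_y = 2219 lb, Q_y = 431.4 lb

ΣM about P: Q_y·17.2 − 2650·2.8 = 0 → Q_y = 7420/17.2 = 431.395 ≈ 431.4 lb.
ΣF_y = 0: P_y + 431.395 − 2650 = 0 → P_y = 2219 lb.
ΣF_x = 0: no horizontal applied forces, so P_x = 0.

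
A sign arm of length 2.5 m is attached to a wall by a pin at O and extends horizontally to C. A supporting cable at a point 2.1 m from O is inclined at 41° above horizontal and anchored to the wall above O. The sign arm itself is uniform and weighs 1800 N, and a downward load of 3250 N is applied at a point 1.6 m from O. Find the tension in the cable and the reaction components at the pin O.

T = 5407 N, O_x = 4081 N, O_y = 1502 N

ΣM about O: T·sin41°·2.1 − 1800·1.25 − 3250·1.6 = 0 → T = 7450/(2.1·0.656059) = 5407.47 ≈ 5407 N.
ΣF_x = 0: O_x − T·cos41° = 0 → O_x = 5407.47 × 0.75471 = 4081 N.
ΣF_y = 0: O_y + T·sin41° − 1800 − 3250 = 0 → O_y = 5050 − 5407.47 × 0.656059 = 1502 N.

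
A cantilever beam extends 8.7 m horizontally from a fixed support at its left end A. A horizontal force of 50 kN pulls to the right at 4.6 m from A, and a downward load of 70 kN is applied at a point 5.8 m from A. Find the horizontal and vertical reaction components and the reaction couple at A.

A_x = -50.00 kN, A_y = 70.00 kN, M_A = 406.0 kN·m

ΣF_x = 0: A_x + 50 = 0 → A_x = -50.00 kN.
ΣF_y = 0: A_y − 70 = 0 → A_y = 70.00 kN.
ΣM about A: M_A − 70·5.8 = 0 → M_A = 406.0 kN·m.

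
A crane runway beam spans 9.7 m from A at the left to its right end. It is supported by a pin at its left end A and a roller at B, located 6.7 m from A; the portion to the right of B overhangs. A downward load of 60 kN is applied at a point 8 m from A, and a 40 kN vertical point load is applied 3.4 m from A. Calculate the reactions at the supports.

Taking moments about A: B_y·6.7 − 60·8 − 40·3.4 = 0 → B_y = 616/6.7 = 91.9403 ≈ 91.94 kN.
ΣF_y = 0: A_y + 91.9403 − 60 − 40 = 0 → A_y = 8.060 kN.
ΣF_x = 0: no horizontal applied forces, so A_x = 0.

A_x = 0, A_y = 8.060 kN, B_y = 91.94 kN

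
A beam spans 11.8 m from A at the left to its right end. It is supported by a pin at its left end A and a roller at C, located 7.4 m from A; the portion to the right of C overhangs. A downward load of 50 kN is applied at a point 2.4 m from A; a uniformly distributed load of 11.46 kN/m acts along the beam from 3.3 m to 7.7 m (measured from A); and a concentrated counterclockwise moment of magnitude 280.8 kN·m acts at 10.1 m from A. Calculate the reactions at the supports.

A_x = 0, A_y = 84.68 kN, C_y = 15.75 kN

Resultant of the distributed load: 11.46 × 4.4 = 50.424 kN at 5.5 m from A.
ΣM about A: C_y·7.4 − 50·2.4 − (11.46·4.4)·5.5 + 280.8 = 0 → C_y = 116.532/7.4 = 15.7476 ≈ 15.75 kN.
ΣF_y = 0: A_y + 15.7476 − 50 − 11.46·4.4 = 0 → A_y = 84.68 kN.
ΣF_x = 0: no horizontal applied forces, so A_x = 0.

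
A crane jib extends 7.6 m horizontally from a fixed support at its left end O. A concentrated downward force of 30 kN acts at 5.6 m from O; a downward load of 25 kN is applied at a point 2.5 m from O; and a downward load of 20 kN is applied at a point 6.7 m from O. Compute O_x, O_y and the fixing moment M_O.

ΣF_x = 0: O_x = 0.
ΣF_y = 0: O_y − 30 − 25 − 20 = 0 → O_y = 75.00 kN.
ΣM about O: M_O − 30·5.6 − 25·2.5 − 20·6.7 = 0 → M_O = 364.5 kN·m.

O_x = 0, O_y = 75.00 kN, M_O = 364.5 kN·m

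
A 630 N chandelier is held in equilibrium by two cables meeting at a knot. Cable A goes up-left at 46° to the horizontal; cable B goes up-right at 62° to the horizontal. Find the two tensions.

T_A = 311.0 N, T_B = 460.2 N

ΣF_x = 0: −T_A·cos46° + T_B·cos62° = 0 → T_B = 1.47966·T_A.
ΣF_y = 0: T_A·sin46° + T_B·sin62° = 630.
Substitute: T_A·(0.71934 + 1.47966·0.882948) = 630 → T_A = 310.988 ≈ 311.0 N.
Then T_B = 1.47966 × 310.988 = 460.2 N.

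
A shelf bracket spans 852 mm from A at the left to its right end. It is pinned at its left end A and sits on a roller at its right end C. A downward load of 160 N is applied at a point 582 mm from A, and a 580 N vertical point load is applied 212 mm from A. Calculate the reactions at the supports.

A_x = 0, A_y = 486.4 N, C_y = 253.6 N

Taking moments about A: C_y·852 − 160·582 − 580·212 = 0 → C_y = 216080/852 = 253.615 ≈ 253.6 N.
ΣF_y = 0: A_y + 253.615 − 160 − 580 = 0 → A_y = 486.4 N.
ΣF_x = 0: no horizontal applied forces, so A_x = 0.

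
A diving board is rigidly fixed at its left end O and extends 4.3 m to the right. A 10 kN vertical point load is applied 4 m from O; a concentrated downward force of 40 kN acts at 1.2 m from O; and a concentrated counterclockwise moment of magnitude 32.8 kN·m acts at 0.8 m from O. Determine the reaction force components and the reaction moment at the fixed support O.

O_x = 0, O_y = 50.00 kN, M_O = 55.20 kN·m

ΣF_x = 0: O_x = 0.
ΣF_y = 0: O_y − 10 − 40 = 0 → O_y = 50.00 kN.
ΣM about O: M_O − 10·4 − 40·1.2 + 32.8 = 0 → M_O = 55.20 kN·m.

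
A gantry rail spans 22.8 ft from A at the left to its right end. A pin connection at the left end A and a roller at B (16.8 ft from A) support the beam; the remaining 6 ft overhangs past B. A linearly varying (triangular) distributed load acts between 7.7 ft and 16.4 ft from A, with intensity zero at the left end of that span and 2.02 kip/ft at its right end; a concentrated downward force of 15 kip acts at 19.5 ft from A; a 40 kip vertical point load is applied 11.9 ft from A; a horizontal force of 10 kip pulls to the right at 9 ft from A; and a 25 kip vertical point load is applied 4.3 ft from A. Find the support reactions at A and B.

A_x = -10.00 kip, A_y = 29.58 kip, B_y = 59.20 kip

Resultant of the triangular load: ½ × 2.02 × 8.7 = 8.787 kip, acting at 13.5 ft from A (one-third of the span from the peak).
Moments about A: B_y·16.8 − (½·2.02·8.7)·13.5 − 15·19.5 − 40·11.9 − 25·4.3 = 0 → B_y = 994.6245/16.8 = 59.2038 ≈ 59.20 kip.
ΣF_y = 0: A_y + 59.2038 − ½·2.02·8.7 − 15 − 40 − 25 = 0 → A_y = 29.58 kip.
ΣF_x = 0: A_x + 10 = 0 → A_x = -10.00 kip.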